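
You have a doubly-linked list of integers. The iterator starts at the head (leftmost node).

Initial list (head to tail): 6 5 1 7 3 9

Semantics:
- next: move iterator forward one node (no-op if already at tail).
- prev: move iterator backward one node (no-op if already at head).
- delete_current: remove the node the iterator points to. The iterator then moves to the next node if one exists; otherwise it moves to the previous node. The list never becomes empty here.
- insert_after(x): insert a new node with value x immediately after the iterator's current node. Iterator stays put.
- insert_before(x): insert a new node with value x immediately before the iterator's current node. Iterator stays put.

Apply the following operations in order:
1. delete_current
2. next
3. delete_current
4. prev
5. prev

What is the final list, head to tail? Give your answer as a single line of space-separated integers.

After 1 (delete_current): list=[5, 1, 7, 3, 9] cursor@5
After 2 (next): list=[5, 1, 7, 3, 9] cursor@1
After 3 (delete_current): list=[5, 7, 3, 9] cursor@7
After 4 (prev): list=[5, 7, 3, 9] cursor@5
After 5 (prev): list=[5, 7, 3, 9] cursor@5

Answer: 5 7 3 9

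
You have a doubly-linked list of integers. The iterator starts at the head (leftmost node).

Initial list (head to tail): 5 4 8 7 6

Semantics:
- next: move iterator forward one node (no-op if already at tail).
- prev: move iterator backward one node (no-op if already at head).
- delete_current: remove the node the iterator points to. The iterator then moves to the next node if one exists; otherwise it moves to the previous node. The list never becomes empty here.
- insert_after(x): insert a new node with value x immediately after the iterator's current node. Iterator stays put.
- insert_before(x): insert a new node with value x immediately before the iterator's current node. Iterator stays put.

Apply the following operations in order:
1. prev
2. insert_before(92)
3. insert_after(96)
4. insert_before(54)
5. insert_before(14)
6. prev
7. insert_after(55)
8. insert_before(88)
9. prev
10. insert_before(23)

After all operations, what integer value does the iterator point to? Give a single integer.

Answer: 88

Derivation:
After 1 (prev): list=[5, 4, 8, 7, 6] cursor@5
After 2 (insert_before(92)): list=[92, 5, 4, 8, 7, 6] cursor@5
After 3 (insert_after(96)): list=[92, 5, 96, 4, 8, 7, 6] cursor@5
After 4 (insert_before(54)): list=[92, 54, 5, 96, 4, 8, 7, 6] cursor@5
After 5 (insert_before(14)): list=[92, 54, 14, 5, 96, 4, 8, 7, 6] cursor@5
After 6 (prev): list=[92, 54, 14, 5, 96, 4, 8, 7, 6] cursor@14
After 7 (insert_after(55)): list=[92, 54, 14, 55, 5, 96, 4, 8, 7, 6] cursor@14
After 8 (insert_before(88)): list=[92, 54, 88, 14, 55, 5, 96, 4, 8, 7, 6] cursor@14
After 9 (prev): list=[92, 54, 88, 14, 55, 5, 96, 4, 8, 7, 6] cursor@88
After 10 (insert_before(23)): list=[92, 54, 23, 88, 14, 55, 5, 96, 4, 8, 7, 6] cursor@88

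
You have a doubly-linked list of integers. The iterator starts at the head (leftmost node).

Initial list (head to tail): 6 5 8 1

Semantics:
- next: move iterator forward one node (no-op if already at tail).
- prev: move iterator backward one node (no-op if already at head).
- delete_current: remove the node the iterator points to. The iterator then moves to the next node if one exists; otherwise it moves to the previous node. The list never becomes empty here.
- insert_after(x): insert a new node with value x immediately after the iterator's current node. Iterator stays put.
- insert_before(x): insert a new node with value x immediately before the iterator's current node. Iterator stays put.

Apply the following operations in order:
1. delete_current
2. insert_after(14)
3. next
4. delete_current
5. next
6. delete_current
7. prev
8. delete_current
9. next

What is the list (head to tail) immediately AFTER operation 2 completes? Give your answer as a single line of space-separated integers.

After 1 (delete_current): list=[5, 8, 1] cursor@5
After 2 (insert_after(14)): list=[5, 14, 8, 1] cursor@5

Answer: 5 14 8 1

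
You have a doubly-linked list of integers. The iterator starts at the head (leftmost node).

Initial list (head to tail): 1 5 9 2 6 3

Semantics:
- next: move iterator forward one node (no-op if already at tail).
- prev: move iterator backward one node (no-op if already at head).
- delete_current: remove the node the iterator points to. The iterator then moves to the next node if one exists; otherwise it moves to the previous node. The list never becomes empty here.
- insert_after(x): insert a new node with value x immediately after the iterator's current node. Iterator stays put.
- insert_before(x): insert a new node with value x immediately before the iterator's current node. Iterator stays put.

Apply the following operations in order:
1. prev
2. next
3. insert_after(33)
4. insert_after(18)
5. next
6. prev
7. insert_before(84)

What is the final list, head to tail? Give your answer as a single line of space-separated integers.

After 1 (prev): list=[1, 5, 9, 2, 6, 3] cursor@1
After 2 (next): list=[1, 5, 9, 2, 6, 3] cursor@5
After 3 (insert_after(33)): list=[1, 5, 33, 9, 2, 6, 3] cursor@5
After 4 (insert_after(18)): list=[1, 5, 18, 33, 9, 2, 6, 3] cursor@5
After 5 (next): list=[1, 5, 18, 33, 9, 2, 6, 3] cursor@18
After 6 (prev): list=[1, 5, 18, 33, 9, 2, 6, 3] cursor@5
After 7 (insert_before(84)): list=[1, 84, 5, 18, 33, 9, 2, 6, 3] cursor@5

Answer: 1 84 5 18 33 9 2 6 3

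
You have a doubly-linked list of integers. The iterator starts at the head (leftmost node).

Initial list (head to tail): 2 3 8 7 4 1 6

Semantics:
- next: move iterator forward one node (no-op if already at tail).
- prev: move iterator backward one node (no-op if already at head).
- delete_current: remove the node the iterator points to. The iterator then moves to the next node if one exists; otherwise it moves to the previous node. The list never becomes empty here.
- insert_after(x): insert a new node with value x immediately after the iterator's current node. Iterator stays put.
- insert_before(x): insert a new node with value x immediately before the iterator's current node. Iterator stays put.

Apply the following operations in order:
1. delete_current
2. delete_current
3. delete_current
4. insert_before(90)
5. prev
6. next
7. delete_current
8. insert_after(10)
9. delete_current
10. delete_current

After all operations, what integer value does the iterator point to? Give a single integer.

Answer: 1

Derivation:
After 1 (delete_current): list=[3, 8, 7, 4, 1, 6] cursor@3
After 2 (delete_current): list=[8, 7, 4, 1, 6] cursor@8
After 3 (delete_current): list=[7, 4, 1, 6] cursor@7
After 4 (insert_before(90)): list=[90, 7, 4, 1, 6] cursor@7
After 5 (prev): list=[90, 7, 4, 1, 6] cursor@90
After 6 (next): list=[90, 7, 4, 1, 6] cursor@7
After 7 (delete_current): list=[90, 4, 1, 6] cursor@4
After 8 (insert_after(10)): list=[90, 4, 10, 1, 6] cursor@4
After 9 (delete_current): list=[90, 10, 1, 6] cursor@10
After 10 (delete_current): list=[90, 1, 6] cursor@1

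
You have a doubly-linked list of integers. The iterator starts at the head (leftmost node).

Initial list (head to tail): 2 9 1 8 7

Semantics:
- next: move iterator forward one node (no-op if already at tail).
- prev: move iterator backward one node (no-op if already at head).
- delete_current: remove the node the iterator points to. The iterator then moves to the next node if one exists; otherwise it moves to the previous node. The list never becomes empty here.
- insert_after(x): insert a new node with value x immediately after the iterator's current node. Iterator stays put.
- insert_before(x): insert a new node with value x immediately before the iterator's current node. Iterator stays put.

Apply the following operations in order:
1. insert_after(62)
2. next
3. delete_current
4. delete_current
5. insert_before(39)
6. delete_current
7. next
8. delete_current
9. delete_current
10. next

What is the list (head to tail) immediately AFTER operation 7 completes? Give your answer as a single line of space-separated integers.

Answer: 2 39 8 7

Derivation:
After 1 (insert_after(62)): list=[2, 62, 9, 1, 8, 7] cursor@2
After 2 (next): list=[2, 62, 9, 1, 8, 7] cursor@62
After 3 (delete_current): list=[2, 9, 1, 8, 7] cursor@9
After 4 (delete_current): list=[2, 1, 8, 7] cursor@1
After 5 (insert_before(39)): list=[2, 39, 1, 8, 7] cursor@1
After 6 (delete_current): list=[2, 39, 8, 7] cursor@8
After 7 (next): list=[2, 39, 8, 7] cursor@7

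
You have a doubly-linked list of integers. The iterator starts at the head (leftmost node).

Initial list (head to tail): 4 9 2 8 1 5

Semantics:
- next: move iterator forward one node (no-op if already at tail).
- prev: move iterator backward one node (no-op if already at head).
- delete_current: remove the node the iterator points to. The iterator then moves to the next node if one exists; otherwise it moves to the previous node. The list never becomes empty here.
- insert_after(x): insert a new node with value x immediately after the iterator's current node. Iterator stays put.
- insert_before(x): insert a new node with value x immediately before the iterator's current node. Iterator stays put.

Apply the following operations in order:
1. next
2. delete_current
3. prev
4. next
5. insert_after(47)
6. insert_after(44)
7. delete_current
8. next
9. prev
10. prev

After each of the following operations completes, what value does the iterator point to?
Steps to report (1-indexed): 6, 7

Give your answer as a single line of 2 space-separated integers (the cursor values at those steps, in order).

After 1 (next): list=[4, 9, 2, 8, 1, 5] cursor@9
After 2 (delete_current): list=[4, 2, 8, 1, 5] cursor@2
After 3 (prev): list=[4, 2, 8, 1, 5] cursor@4
After 4 (next): list=[4, 2, 8, 1, 5] cursor@2
After 5 (insert_after(47)): list=[4, 2, 47, 8, 1, 5] cursor@2
After 6 (insert_after(44)): list=[4, 2, 44, 47, 8, 1, 5] cursor@2
After 7 (delete_current): list=[4, 44, 47, 8, 1, 5] cursor@44
After 8 (next): list=[4, 44, 47, 8, 1, 5] cursor@47
After 9 (prev): list=[4, 44, 47, 8, 1, 5] cursor@44
After 10 (prev): list=[4, 44, 47, 8, 1, 5] cursor@4

Answer: 2 44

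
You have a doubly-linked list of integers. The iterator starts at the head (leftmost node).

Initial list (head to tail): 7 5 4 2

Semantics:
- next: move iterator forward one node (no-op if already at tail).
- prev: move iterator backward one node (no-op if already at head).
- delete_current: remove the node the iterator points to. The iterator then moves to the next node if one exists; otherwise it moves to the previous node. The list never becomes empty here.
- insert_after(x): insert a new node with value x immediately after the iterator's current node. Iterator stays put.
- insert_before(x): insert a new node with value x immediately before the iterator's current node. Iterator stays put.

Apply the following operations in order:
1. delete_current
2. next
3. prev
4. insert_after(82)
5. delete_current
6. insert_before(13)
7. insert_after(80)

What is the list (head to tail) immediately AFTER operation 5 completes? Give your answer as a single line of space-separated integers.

Answer: 82 4 2

Derivation:
After 1 (delete_current): list=[5, 4, 2] cursor@5
After 2 (next): list=[5, 4, 2] cursor@4
After 3 (prev): list=[5, 4, 2] cursor@5
After 4 (insert_after(82)): list=[5, 82, 4, 2] cursor@5
After 5 (delete_current): list=[82, 4, 2] cursor@82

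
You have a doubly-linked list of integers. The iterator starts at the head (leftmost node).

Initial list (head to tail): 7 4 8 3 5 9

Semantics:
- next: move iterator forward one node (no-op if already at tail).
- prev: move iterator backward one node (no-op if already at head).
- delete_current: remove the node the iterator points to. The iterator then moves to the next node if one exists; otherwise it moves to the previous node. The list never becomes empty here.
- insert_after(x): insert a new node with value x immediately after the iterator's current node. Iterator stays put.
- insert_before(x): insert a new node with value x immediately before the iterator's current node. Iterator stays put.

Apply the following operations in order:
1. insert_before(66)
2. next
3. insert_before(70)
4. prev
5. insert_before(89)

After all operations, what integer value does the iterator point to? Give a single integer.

After 1 (insert_before(66)): list=[66, 7, 4, 8, 3, 5, 9] cursor@7
After 2 (next): list=[66, 7, 4, 8, 3, 5, 9] cursor@4
After 3 (insert_before(70)): list=[66, 7, 70, 4, 8, 3, 5, 9] cursor@4
After 4 (prev): list=[66, 7, 70, 4, 8, 3, 5, 9] cursor@70
After 5 (insert_before(89)): list=[66, 7, 89, 70, 4, 8, 3, 5, 9] cursor@70

Answer: 70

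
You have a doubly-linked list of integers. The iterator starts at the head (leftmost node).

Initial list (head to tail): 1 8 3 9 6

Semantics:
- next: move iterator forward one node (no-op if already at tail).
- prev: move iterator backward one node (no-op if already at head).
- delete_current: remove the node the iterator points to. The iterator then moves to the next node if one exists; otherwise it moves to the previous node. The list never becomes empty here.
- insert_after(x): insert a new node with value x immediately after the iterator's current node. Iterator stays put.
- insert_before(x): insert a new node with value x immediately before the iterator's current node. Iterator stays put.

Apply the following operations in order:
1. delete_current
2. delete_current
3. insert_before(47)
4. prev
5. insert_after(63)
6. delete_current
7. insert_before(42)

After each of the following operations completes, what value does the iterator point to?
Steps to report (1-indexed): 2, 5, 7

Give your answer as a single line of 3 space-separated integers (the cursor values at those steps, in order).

After 1 (delete_current): list=[8, 3, 9, 6] cursor@8
After 2 (delete_current): list=[3, 9, 6] cursor@3
After 3 (insert_before(47)): list=[47, 3, 9, 6] cursor@3
After 4 (prev): list=[47, 3, 9, 6] cursor@47
After 5 (insert_after(63)): list=[47, 63, 3, 9, 6] cursor@47
After 6 (delete_current): list=[63, 3, 9, 6] cursor@63
After 7 (insert_before(42)): list=[42, 63, 3, 9, 6] cursor@63

Answer: 3 47 63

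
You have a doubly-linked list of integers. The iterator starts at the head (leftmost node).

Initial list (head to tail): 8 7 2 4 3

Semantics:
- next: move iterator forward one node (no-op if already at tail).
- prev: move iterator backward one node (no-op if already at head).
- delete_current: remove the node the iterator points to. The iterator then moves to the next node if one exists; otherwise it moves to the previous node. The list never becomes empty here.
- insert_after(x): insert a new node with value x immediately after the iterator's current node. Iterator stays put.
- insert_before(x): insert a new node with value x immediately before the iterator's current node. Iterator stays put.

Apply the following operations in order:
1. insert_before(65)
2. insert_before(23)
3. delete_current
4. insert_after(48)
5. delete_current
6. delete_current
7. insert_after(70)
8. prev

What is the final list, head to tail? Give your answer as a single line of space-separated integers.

Answer: 65 23 2 70 4 3

Derivation:
After 1 (insert_before(65)): list=[65, 8, 7, 2, 4, 3] cursor@8
After 2 (insert_before(23)): list=[65, 23, 8, 7, 2, 4, 3] cursor@8
After 3 (delete_current): list=[65, 23, 7, 2, 4, 3] cursor@7
After 4 (insert_after(48)): list=[65, 23, 7, 48, 2, 4, 3] cursor@7
After 5 (delete_current): list=[65, 23, 48, 2, 4, 3] cursor@48
After 6 (delete_current): list=[65, 23, 2, 4, 3] cursor@2
After 7 (insert_after(70)): list=[65, 23, 2, 70, 4, 3] cursor@2
After 8 (prev): list=[65, 23, 2, 70, 4, 3] cursor@23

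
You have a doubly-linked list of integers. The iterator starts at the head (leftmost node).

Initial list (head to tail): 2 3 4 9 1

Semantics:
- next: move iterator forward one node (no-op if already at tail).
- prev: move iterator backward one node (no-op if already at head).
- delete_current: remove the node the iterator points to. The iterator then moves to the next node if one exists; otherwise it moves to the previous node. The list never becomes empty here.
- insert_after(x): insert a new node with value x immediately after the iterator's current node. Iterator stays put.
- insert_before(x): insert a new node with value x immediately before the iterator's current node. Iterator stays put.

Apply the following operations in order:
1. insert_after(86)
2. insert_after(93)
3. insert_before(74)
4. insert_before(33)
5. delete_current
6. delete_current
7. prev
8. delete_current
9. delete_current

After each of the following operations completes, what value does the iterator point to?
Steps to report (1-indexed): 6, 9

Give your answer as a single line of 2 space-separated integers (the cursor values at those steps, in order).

After 1 (insert_after(86)): list=[2, 86, 3, 4, 9, 1] cursor@2
After 2 (insert_after(93)): list=[2, 93, 86, 3, 4, 9, 1] cursor@2
After 3 (insert_before(74)): list=[74, 2, 93, 86, 3, 4, 9, 1] cursor@2
After 4 (insert_before(33)): list=[74, 33, 2, 93, 86, 3, 4, 9, 1] cursor@2
After 5 (delete_current): list=[74, 33, 93, 86, 3, 4, 9, 1] cursor@93
After 6 (delete_current): list=[74, 33, 86, 3, 4, 9, 1] cursor@86
After 7 (prev): list=[74, 33, 86, 3, 4, 9, 1] cursor@33
After 8 (delete_current): list=[74, 86, 3, 4, 9, 1] cursor@86
After 9 (delete_current): list=[74, 3, 4, 9, 1] cursor@3

Answer: 86 3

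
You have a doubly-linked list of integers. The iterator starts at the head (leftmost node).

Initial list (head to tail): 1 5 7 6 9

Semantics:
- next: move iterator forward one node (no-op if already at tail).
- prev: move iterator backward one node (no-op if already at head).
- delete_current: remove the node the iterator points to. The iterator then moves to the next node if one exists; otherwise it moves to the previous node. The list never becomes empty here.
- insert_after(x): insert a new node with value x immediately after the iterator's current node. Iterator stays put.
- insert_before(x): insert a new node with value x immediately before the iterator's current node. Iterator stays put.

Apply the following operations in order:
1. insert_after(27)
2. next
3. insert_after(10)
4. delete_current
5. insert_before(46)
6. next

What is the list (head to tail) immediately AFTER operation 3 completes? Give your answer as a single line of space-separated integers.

After 1 (insert_after(27)): list=[1, 27, 5, 7, 6, 9] cursor@1
After 2 (next): list=[1, 27, 5, 7, 6, 9] cursor@27
After 3 (insert_after(10)): list=[1, 27, 10, 5, 7, 6, 9] cursor@27

Answer: 1 27 10 5 7 6 9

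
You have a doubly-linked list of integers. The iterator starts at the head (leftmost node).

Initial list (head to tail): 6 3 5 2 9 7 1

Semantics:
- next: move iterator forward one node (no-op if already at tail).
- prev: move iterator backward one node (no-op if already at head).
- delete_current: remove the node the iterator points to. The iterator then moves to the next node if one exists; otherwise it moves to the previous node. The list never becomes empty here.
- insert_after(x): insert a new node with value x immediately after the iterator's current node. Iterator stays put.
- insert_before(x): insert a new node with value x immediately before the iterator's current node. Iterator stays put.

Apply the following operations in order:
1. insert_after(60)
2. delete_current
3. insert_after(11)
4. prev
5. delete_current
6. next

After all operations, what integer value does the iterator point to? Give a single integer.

After 1 (insert_after(60)): list=[6, 60, 3, 5, 2, 9, 7, 1] cursor@6
After 2 (delete_current): list=[60, 3, 5, 2, 9, 7, 1] cursor@60
After 3 (insert_after(11)): list=[60, 11, 3, 5, 2, 9, 7, 1] cursor@60
After 4 (prev): list=[60, 11, 3, 5, 2, 9, 7, 1] cursor@60
After 5 (delete_current): list=[11, 3, 5, 2, 9, 7, 1] cursor@11
After 6 (next): list=[11, 3, 5, 2, 9, 7, 1] cursor@3

Answer: 3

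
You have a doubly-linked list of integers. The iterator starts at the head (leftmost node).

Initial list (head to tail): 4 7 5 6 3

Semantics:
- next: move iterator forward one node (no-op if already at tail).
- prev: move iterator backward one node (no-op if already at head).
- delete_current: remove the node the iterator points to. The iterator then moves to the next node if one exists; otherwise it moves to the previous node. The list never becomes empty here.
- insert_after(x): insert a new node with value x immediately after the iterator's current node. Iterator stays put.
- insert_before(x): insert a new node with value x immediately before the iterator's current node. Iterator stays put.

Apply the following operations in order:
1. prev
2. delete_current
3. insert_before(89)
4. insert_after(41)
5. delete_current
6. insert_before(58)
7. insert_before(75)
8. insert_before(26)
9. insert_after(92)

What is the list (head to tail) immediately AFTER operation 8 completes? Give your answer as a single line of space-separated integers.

Answer: 89 58 75 26 41 5 6 3

Derivation:
After 1 (prev): list=[4, 7, 5, 6, 3] cursor@4
After 2 (delete_current): list=[7, 5, 6, 3] cursor@7
After 3 (insert_before(89)): list=[89, 7, 5, 6, 3] cursor@7
After 4 (insert_after(41)): list=[89, 7, 41, 5, 6, 3] cursor@7
After 5 (delete_current): list=[89, 41, 5, 6, 3] cursor@41
After 6 (insert_before(58)): list=[89, 58, 41, 5, 6, 3] cursor@41
After 7 (insert_before(75)): list=[89, 58, 75, 41, 5, 6, 3] cursor@41
After 8 (insert_before(26)): list=[89, 58, 75, 26, 41, 5, 6, 3] cursor@41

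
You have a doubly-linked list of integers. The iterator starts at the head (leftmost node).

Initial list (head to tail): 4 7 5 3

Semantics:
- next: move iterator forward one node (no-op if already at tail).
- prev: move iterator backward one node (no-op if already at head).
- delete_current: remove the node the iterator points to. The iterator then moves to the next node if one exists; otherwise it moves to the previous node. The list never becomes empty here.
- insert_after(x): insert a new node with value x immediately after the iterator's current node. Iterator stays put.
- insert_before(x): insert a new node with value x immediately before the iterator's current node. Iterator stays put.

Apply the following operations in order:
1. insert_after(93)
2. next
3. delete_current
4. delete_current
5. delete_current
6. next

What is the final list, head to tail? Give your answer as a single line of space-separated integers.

Answer: 4 3

Derivation:
After 1 (insert_after(93)): list=[4, 93, 7, 5, 3] cursor@4
After 2 (next): list=[4, 93, 7, 5, 3] cursor@93
After 3 (delete_current): list=[4, 7, 5, 3] cursor@7
After 4 (delete_current): list=[4, 5, 3] cursor@5
After 5 (delete_current): list=[4, 3] cursor@3
After 6 (next): list=[4, 3] cursor@3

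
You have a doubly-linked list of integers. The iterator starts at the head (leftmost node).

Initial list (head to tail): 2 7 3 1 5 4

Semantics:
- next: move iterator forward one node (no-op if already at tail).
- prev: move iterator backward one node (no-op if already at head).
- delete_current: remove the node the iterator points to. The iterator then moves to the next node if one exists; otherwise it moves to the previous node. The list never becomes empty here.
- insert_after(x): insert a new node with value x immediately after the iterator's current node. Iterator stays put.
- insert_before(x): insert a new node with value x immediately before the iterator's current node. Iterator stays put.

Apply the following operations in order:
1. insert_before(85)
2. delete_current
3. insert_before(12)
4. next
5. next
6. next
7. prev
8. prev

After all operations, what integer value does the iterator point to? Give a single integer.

After 1 (insert_before(85)): list=[85, 2, 7, 3, 1, 5, 4] cursor@2
After 2 (delete_current): list=[85, 7, 3, 1, 5, 4] cursor@7
After 3 (insert_before(12)): list=[85, 12, 7, 3, 1, 5, 4] cursor@7
After 4 (next): list=[85, 12, 7, 3, 1, 5, 4] cursor@3
After 5 (next): list=[85, 12, 7, 3, 1, 5, 4] cursor@1
After 6 (next): list=[85, 12, 7, 3, 1, 5, 4] cursor@5
After 7 (prev): list=[85, 12, 7, 3, 1, 5, 4] cursor@1
After 8 (prev): list=[85, 12, 7, 3, 1, 5, 4] cursor@3

Answer: 3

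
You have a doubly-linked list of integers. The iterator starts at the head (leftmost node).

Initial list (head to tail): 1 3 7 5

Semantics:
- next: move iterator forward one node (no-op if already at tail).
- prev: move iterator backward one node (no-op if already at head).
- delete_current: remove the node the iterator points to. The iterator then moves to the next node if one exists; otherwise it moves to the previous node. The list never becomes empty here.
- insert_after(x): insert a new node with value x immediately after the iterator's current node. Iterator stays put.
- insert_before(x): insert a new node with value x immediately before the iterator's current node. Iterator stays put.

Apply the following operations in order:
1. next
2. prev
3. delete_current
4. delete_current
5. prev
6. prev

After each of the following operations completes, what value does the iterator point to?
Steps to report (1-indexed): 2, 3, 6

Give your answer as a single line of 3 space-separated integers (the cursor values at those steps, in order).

After 1 (next): list=[1, 3, 7, 5] cursor@3
After 2 (prev): list=[1, 3, 7, 5] cursor@1
After 3 (delete_current): list=[3, 7, 5] cursor@3
After 4 (delete_current): list=[7, 5] cursor@7
After 5 (prev): list=[7, 5] cursor@7
After 6 (prev): list=[7, 5] cursor@7

Answer: 1 3 7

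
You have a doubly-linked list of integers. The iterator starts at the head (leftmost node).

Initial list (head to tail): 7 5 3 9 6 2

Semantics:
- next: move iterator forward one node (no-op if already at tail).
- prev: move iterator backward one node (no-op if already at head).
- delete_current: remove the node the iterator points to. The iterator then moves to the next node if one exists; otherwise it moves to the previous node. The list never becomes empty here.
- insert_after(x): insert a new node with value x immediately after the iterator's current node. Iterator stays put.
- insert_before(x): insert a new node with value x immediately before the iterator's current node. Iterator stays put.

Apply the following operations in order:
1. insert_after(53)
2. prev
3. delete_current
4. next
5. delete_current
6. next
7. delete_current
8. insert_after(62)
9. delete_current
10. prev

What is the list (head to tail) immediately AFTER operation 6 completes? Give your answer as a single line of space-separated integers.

After 1 (insert_after(53)): list=[7, 53, 5, 3, 9, 6, 2] cursor@7
After 2 (prev): list=[7, 53, 5, 3, 9, 6, 2] cursor@7
After 3 (delete_current): list=[53, 5, 3, 9, 6, 2] cursor@53
After 4 (next): list=[53, 5, 3, 9, 6, 2] cursor@5
After 5 (delete_current): list=[53, 3, 9, 6, 2] cursor@3
After 6 (next): list=[53, 3, 9, 6, 2] cursor@9

Answer: 53 3 9 6 2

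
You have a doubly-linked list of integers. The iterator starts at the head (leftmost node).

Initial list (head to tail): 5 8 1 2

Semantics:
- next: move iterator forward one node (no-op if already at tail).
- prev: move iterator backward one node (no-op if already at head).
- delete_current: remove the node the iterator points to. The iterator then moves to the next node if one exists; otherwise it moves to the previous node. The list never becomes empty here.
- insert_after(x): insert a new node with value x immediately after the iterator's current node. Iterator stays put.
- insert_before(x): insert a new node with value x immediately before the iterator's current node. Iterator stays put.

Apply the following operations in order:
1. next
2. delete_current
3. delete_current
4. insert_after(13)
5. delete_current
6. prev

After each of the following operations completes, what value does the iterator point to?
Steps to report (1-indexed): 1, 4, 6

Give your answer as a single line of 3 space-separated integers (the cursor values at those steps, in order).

After 1 (next): list=[5, 8, 1, 2] cursor@8
After 2 (delete_current): list=[5, 1, 2] cursor@1
After 3 (delete_current): list=[5, 2] cursor@2
After 4 (insert_after(13)): list=[5, 2, 13] cursor@2
After 5 (delete_current): list=[5, 13] cursor@13
After 6 (prev): list=[5, 13] cursor@5

Answer: 8 2 5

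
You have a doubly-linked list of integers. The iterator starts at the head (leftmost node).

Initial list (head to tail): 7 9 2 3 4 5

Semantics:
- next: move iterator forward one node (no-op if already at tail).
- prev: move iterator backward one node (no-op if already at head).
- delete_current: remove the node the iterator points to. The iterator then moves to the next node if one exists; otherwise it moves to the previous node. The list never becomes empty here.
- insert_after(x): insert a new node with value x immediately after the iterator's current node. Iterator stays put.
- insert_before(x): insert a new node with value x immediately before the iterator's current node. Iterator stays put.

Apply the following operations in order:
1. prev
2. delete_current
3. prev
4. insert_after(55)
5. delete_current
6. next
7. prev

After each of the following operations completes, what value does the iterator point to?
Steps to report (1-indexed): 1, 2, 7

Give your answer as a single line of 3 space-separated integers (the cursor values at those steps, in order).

Answer: 7 9 55

Derivation:
After 1 (prev): list=[7, 9, 2, 3, 4, 5] cursor@7
After 2 (delete_current): list=[9, 2, 3, 4, 5] cursor@9
After 3 (prev): list=[9, 2, 3, 4, 5] cursor@9
After 4 (insert_after(55)): list=[9, 55, 2, 3, 4, 5] cursor@9
After 5 (delete_current): list=[55, 2, 3, 4, 5] cursor@55
After 6 (next): list=[55, 2, 3, 4, 5] cursor@2
After 7 (prev): list=[55, 2, 3, 4, 5] cursor@55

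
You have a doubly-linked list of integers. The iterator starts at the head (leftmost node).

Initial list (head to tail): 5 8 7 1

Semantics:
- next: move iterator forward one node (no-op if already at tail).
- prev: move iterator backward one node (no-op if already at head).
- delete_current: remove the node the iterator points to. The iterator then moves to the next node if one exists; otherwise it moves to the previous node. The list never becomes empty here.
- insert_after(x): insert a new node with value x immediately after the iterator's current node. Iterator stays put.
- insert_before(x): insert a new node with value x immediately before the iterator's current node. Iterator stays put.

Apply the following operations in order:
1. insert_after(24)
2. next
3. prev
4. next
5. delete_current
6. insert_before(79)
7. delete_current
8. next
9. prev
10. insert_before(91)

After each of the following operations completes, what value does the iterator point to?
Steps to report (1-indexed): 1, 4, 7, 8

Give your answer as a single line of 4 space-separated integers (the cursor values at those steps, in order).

After 1 (insert_after(24)): list=[5, 24, 8, 7, 1] cursor@5
After 2 (next): list=[5, 24, 8, 7, 1] cursor@24
After 3 (prev): list=[5, 24, 8, 7, 1] cursor@5
After 4 (next): list=[5, 24, 8, 7, 1] cursor@24
After 5 (delete_current): list=[5, 8, 7, 1] cursor@8
After 6 (insert_before(79)): list=[5, 79, 8, 7, 1] cursor@8
After 7 (delete_current): list=[5, 79, 7, 1] cursor@7
After 8 (next): list=[5, 79, 7, 1] cursor@1
After 9 (prev): list=[5, 79, 7, 1] cursor@7
After 10 (insert_before(91)): list=[5, 79, 91, 7, 1] cursor@7

Answer: 5 24 7 1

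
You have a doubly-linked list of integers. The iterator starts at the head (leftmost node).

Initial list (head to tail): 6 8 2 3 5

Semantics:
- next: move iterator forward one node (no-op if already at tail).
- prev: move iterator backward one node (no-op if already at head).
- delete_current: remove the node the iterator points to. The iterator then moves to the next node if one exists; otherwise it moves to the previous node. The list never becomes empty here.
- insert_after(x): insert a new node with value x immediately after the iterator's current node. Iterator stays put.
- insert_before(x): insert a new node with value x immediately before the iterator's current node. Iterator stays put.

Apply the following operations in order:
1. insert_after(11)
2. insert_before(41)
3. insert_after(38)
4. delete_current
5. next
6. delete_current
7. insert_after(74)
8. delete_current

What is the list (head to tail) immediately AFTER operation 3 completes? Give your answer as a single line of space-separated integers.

Answer: 41 6 38 11 8 2 3 5

Derivation:
After 1 (insert_after(11)): list=[6, 11, 8, 2, 3, 5] cursor@6
After 2 (insert_before(41)): list=[41, 6, 11, 8, 2, 3, 5] cursor@6
After 3 (insert_after(38)): list=[41, 6, 38, 11, 8, 2, 3, 5] cursor@6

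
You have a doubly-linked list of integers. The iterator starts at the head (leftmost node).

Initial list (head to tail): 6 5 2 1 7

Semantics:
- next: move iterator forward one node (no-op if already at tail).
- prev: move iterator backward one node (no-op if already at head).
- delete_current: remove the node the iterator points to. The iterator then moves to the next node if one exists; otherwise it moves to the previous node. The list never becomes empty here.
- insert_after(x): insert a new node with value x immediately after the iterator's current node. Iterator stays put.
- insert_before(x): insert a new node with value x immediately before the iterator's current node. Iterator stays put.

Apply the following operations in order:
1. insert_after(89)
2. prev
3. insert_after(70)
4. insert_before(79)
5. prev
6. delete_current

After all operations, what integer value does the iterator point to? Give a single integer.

After 1 (insert_after(89)): list=[6, 89, 5, 2, 1, 7] cursor@6
After 2 (prev): list=[6, 89, 5, 2, 1, 7] cursor@6
After 3 (insert_after(70)): list=[6, 70, 89, 5, 2, 1, 7] cursor@6
After 4 (insert_before(79)): list=[79, 6, 70, 89, 5, 2, 1, 7] cursor@6
After 5 (prev): list=[79, 6, 70, 89, 5, 2, 1, 7] cursor@79
After 6 (delete_current): list=[6, 70, 89, 5, 2, 1, 7] cursor@6

Answer: 6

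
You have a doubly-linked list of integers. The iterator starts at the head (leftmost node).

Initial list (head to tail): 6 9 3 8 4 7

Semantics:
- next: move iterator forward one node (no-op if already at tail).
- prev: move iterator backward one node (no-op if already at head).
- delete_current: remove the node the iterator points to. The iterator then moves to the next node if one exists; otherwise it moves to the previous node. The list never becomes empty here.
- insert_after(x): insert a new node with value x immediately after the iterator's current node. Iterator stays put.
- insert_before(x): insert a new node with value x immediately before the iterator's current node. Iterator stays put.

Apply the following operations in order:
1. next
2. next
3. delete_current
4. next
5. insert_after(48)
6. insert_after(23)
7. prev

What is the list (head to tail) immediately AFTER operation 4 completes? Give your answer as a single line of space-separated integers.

Answer: 6 9 8 4 7

Derivation:
After 1 (next): list=[6, 9, 3, 8, 4, 7] cursor@9
After 2 (next): list=[6, 9, 3, 8, 4, 7] cursor@3
After 3 (delete_current): list=[6, 9, 8, 4, 7] cursor@8
After 4 (next): list=[6, 9, 8, 4, 7] cursor@4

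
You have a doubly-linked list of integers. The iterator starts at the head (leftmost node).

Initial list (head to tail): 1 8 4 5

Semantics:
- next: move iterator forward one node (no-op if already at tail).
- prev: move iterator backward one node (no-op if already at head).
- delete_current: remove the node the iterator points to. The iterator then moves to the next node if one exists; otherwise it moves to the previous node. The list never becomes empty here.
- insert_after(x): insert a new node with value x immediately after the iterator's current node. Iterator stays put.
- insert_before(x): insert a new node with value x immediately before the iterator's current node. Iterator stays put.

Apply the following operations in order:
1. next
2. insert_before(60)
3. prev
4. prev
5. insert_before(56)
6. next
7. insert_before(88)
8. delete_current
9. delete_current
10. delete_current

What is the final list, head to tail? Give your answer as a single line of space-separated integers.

Answer: 56 1 88 5

Derivation:
After 1 (next): list=[1, 8, 4, 5] cursor@8
After 2 (insert_before(60)): list=[1, 60, 8, 4, 5] cursor@8
After 3 (prev): list=[1, 60, 8, 4, 5] cursor@60
After 4 (prev): list=[1, 60, 8, 4, 5] cursor@1
After 5 (insert_before(56)): list=[56, 1, 60, 8, 4, 5] cursor@1
After 6 (next): list=[56, 1, 60, 8, 4, 5] cursor@60
After 7 (insert_before(88)): list=[56, 1, 88, 60, 8, 4, 5] cursor@60
After 8 (delete_current): list=[56, 1, 88, 8, 4, 5] cursor@8
After 9 (delete_current): list=[56, 1, 88, 4, 5] cursor@4
After 10 (delete_current): list=[56, 1, 88, 5] cursor@5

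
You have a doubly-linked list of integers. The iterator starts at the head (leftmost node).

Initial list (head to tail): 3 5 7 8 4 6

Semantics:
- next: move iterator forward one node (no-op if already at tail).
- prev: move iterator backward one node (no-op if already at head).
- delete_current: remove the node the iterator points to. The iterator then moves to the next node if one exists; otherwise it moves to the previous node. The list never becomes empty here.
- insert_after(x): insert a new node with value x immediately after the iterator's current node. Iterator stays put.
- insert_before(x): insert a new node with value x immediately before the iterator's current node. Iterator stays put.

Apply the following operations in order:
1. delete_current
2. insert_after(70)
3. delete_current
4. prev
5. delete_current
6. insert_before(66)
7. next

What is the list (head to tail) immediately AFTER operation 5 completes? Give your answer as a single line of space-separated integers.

Answer: 7 8 4 6

Derivation:
After 1 (delete_current): list=[5, 7, 8, 4, 6] cursor@5
After 2 (insert_after(70)): list=[5, 70, 7, 8, 4, 6] cursor@5
After 3 (delete_current): list=[70, 7, 8, 4, 6] cursor@70
After 4 (prev): list=[70, 7, 8, 4, 6] cursor@70
After 5 (delete_current): list=[7, 8, 4, 6] cursor@7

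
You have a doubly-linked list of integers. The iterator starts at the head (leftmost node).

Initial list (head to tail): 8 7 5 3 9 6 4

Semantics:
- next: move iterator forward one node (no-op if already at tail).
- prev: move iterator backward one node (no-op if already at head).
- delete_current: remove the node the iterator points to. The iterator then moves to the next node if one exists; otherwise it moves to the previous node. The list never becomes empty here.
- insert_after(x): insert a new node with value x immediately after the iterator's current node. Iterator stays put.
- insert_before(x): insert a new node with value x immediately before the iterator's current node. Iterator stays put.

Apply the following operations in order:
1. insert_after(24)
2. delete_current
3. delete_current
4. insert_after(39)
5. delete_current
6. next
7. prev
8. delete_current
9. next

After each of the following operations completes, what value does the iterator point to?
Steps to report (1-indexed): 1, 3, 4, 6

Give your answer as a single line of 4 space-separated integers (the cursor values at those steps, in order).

Answer: 8 7 7 5

Derivation:
After 1 (insert_after(24)): list=[8, 24, 7, 5, 3, 9, 6, 4] cursor@8
After 2 (delete_current): list=[24, 7, 5, 3, 9, 6, 4] cursor@24
After 3 (delete_current): list=[7, 5, 3, 9, 6, 4] cursor@7
After 4 (insert_after(39)): list=[7, 39, 5, 3, 9, 6, 4] cursor@7
After 5 (delete_current): list=[39, 5, 3, 9, 6, 4] cursor@39
After 6 (next): list=[39, 5, 3, 9, 6, 4] cursor@5
After 7 (prev): list=[39, 5, 3, 9, 6, 4] cursor@39
After 8 (delete_current): list=[5, 3, 9, 6, 4] cursor@5
After 9 (next): list=[5, 3, 9, 6, 4] cursor@3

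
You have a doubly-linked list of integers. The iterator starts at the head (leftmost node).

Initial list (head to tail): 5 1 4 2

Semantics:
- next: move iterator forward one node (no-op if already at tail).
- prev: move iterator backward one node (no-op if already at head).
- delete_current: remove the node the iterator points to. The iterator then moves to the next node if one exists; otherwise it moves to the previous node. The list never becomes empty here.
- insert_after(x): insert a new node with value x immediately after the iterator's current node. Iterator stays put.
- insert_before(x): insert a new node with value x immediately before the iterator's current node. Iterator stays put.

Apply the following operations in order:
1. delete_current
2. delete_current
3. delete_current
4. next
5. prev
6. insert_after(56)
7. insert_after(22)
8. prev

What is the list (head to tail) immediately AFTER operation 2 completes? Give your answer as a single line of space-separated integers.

After 1 (delete_current): list=[1, 4, 2] cursor@1
After 2 (delete_current): list=[4, 2] cursor@4

Answer: 4 2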